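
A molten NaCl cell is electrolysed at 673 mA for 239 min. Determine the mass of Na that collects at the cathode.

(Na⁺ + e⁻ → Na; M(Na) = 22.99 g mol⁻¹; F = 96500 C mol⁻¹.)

Q = I·t = 0.6730 A × 14340 s = 9651 C.
n(e⁻) = Q/F = 9651 / 96500 = 0.1000 mol.
Na⁺ + e⁻ → Na, so n(Na) = n(e⁻)/1 = 0.1000 mol.
m = n·M = 0.1000 × 22.99 = 2.30 g.

2.30 g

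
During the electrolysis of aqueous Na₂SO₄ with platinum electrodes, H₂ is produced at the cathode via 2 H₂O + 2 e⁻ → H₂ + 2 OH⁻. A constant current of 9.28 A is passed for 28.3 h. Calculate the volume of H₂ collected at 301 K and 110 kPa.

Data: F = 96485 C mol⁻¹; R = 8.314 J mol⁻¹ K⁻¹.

111 L

Q = I·t = 9.280 A × 101880 s = 945400 C.
n(e⁻) = Q/F = 945400 / 96485 = 9.799 mol.
2 electrons are transferred per H₂ molecule, so n(H₂) = 9.799 / 2 = 4.899 mol.
V = nRT/P = (4.899 × 8.314 × 301) / (110 × 10³ Pa) = 0.111 m³ = 111 L.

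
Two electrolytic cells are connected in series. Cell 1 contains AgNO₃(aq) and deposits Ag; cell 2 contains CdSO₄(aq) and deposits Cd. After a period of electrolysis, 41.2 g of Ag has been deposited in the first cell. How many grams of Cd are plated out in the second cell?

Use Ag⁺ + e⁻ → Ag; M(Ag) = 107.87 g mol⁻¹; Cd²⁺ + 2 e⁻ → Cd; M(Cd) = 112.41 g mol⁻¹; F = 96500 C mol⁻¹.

21.5 g

n(Ag) = 41.2 / 107.87 = 0.3819 mol.
Since Ag⁺ + e⁻ → Ag, n(e⁻) passed = 1 × 0.3819 = 0.3819 mol.
Cells in series carry the same charge, so the same 0.3819 mol of electrons passes through cell 2.
Cd²⁺ + 2 e⁻ → Cd, so n(Cd) = 0.3819 / 2 = 0.1910 mol.
m(Cd) = 0.1910 × 112.41 = 21.5 g.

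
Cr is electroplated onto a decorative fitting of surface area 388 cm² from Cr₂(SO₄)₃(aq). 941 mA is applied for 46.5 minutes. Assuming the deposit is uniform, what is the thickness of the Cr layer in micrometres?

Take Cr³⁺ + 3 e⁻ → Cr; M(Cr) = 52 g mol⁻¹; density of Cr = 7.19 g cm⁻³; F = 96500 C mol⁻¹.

Q = I·t = 0.9410 × 2790.0 = 2625 C; n(e⁻) = 0.02721 mol.
n(Cr) = n(e⁻)/3 = 0.009069 mol, so m = 0.009069 × 52 = 0.4716 g.
Volume = m/ρ = 0.4716 / 7.19 = 0.06559 cm³.
Thickness = V/A = 0.06559 / 388 = 1.69 × 10⁻⁴ cm = 1.69 μm.

1.69 μm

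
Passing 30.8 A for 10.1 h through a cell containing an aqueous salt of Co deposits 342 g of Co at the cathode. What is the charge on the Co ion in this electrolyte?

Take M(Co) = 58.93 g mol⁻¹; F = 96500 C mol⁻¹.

Q = I·t = 30.80 A × 36360 s = 1120000 C, so n(e⁻) = 1120000/96500 = 11.61 mol.
n(Co) deposited = 342 / 58.93 = 5.803 mol.
Electrons per atom = n(e⁻)/n(Co) = 11.61 / 5.803 = 2.00 ≈ 2, so the ion is Co²⁺.

+2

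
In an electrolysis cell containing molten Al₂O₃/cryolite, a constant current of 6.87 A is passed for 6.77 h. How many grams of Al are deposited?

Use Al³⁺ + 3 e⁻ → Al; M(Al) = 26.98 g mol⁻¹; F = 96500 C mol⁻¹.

Q = I·t = 6.870 A × 24372 s = 167400 C.
n(e⁻) = Q/F = 167400 / 96500 = 1.735 mol.
Al³⁺ + 3 e⁻ → Al, so n(Al) = n(e⁻)/3 = 0.5784 mol.
m = n·M = 0.5784 × 26.98 = 15.6 g.

15.6 g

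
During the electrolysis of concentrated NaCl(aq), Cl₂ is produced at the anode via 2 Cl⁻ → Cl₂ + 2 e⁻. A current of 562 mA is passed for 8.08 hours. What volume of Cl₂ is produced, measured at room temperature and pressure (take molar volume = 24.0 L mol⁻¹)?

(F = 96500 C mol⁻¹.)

Q = I·t = 0.5620 A × 29088 s = 16350 C.
n(e⁻) = Q/F = 16350 / 96500 = 0.1694 mol.
2 electrons are transferred per Cl₂ molecule, so n(Cl₂) = 0.1694 / 2 = 0.08470 mol.
V = n × V_m = 0.08470 × 24.0 = 2.03 L.

2.03 L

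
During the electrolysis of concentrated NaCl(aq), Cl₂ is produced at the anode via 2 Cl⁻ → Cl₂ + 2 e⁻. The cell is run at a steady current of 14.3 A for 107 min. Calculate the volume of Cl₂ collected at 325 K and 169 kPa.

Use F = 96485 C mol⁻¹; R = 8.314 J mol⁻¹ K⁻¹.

Q = I·t = 14.30 A × 6420.0 s = 91810 C.
n(e⁻) = Q/F = 91810 / 96485 = 0.9515 mol.
2 electrons are transferred per Cl₂ molecule, so n(Cl₂) = 0.9515 / 2 = 0.4758 mol.
V = nRT/P = (0.4758 × 8.314 × 325) / (169 × 10³ Pa) = 0.00761 m³ = 7.61 L.

7.61 L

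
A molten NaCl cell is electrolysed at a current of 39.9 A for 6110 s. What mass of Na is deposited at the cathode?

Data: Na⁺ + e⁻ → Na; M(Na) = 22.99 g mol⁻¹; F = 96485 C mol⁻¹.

Q = I·t = 39.90 A × 6110.0 s = 243800 C.
n(e⁻) = Q/F = 243800 / 96485 = 2.527 mol.
Na⁺ + e⁻ → Na, so n(Na) = n(e⁻)/1 = 2.527 mol.
m = n·M = 2.527 × 22.99 = 58.1 g.

58.1 g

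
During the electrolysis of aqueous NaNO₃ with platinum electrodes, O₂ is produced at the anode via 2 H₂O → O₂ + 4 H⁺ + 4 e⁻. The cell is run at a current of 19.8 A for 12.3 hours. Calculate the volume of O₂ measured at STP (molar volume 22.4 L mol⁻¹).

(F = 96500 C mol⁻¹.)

Q = I·t = 19.80 A × 44280 s = 876700 C.
n(e⁻) = Q/F = 876700 / 96500 = 9.085 mol.
4 electrons are transferred per O₂ molecule, so n(O₂) = 9.085 / 4 = 2.271 mol.
V = n × V_m = 2.271 × 22.4 = 50.9 L.

50.9 L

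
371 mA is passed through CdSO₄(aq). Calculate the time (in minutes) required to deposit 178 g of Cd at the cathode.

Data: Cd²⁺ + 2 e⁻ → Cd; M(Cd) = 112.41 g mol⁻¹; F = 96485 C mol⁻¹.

13700 min

n(Cd) = m/M = 178 / 112.41 = 1.583 mol.
Each Cd atom requires 2 electrons, so n(e⁻) = 2 × 1.583 = 3.167 mol.
Q = n(e⁻)·F = 3.167 × 96485 = 305600 C.
t = Q/I = 305600 / 0.3710 A = 823600 s = 13700 min.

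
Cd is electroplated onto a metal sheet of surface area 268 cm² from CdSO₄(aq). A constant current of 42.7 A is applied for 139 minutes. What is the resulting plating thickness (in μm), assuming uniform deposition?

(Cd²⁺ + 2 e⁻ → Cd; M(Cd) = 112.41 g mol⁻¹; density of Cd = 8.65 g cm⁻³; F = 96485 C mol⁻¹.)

895 μm

Q = I·t = 42.70 × 8340.0 = 356100 C; n(e⁻) = 3.691 mol.
n(Cd) = n(e⁻)/2 = 1.845 mol, so m = 1.845 × 112.41 = 207.4 g.
Volume = m/ρ = 207.4 / 8.65 = 23.98 cm³.
Thickness = V/A = 23.98 / 268 = 0.0895 cm = 895 μm.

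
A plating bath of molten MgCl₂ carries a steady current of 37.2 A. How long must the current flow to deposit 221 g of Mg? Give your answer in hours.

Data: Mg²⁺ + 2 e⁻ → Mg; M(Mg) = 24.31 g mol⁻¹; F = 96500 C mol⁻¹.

13.1 h

n(Mg) = m/M = 221 / 24.31 = 9.091 mol.
Each Mg atom requires 2 electrons, so n(e⁻) = 2 × 9.091 = 18.18 mol.
Q = n(e⁻)·F = 18.18 × 96500 = 1755000 C.
t = Q/I = 1755000 / 37.20 A = 47170 s = 13.1 h.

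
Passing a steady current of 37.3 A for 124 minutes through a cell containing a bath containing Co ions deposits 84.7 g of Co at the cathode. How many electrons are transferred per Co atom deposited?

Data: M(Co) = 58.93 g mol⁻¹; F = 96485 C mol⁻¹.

2

Q = I·t = 37.30 A × 7440.0 s = 277500 C, so n(e⁻) = 277500/96485 = 2.876 mol.
n(Co) deposited = 84.7 / 58.93 = 1.437 mol.
Electrons per atom = n(e⁻)/n(Co) = 2.876 / 1.437 = 2.00 ≈ 2, so the ion is Co²⁺.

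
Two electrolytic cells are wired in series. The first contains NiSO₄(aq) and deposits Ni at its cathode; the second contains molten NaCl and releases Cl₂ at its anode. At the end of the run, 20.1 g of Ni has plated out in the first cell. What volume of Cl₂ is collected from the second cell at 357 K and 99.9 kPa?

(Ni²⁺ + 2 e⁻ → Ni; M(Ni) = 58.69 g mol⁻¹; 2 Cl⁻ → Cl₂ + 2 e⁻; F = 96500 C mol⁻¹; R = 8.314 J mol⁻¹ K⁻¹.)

n(Ni) = 20.1 / 58.69 = 0.3425 mol, so n(e⁻) = 2 × 0.3425 = 0.6850 mol.
The cells are in series, so the same 0.6850 mol of electrons passes through the second cell.
2 Cl⁻ → Cl₂ + 2 e⁻ — 2 mol e⁻ per mol Cl₂, so n(Cl₂) = 0.6850/2 = 0.3425 mol.
V = nRT/P = (0.3425 × 8.314 × 357) / (99.9 × 10³) = 0.0102 m³ = 10.2 L.

10.2 L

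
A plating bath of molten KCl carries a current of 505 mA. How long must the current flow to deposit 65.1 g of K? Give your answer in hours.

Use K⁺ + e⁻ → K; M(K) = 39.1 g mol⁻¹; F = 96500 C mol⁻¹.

n(K) = m/M = 65.1 / 39.1 = 1.665 mol.
Each K atom requires 1 electron, so n(e⁻) = 1 × 1.665 = 1.665 mol.
Q = n(e⁻)·F = 1.665 × 96500 = 160700 C.
t = Q/I = 160700 / 0.5050 A = 318200 s = 88.4 h.

88.4 h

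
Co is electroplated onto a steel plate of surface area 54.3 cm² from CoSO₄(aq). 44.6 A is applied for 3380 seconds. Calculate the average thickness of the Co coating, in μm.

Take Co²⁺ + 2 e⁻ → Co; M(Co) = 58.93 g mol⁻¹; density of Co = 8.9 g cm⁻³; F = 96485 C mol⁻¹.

953 μm

Q = I·t = 44.60 × 3380.0 = 150700 C; n(e⁻) = 1.562 mol.
n(Co) = n(e⁻)/2 = 0.7812 mol, so m = 0.7812 × 58.93 = 46.04 g.
Volume = m/ρ = 46.04 / 8.9 = 5.173 cm³.
Thickness = V/A = 5.173 / 54.3 = 0.0953 cm = 953 μm.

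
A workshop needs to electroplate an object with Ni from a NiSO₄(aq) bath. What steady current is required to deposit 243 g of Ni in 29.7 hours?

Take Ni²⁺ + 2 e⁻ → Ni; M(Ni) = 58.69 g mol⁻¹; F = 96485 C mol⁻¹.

n(Ni) = 243 / 58.69 = 4.140 mol.
n(e⁻) = 2 × 4.140 = 8.281 mol.
Q = n(e⁻)·F = 8.281 × 96485 = 799000 C.
I = Q/t = 799000 / 106920 s = 7.47 A.

7.47 A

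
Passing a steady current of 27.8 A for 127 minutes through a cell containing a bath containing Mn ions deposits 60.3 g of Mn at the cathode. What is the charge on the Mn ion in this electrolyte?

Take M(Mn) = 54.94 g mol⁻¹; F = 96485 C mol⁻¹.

+2

Q = I·t = 27.80 A × 7620.0 s = 211800 C, so n(e⁻) = 211800/96485 = 2.196 mol.
n(Mn) deposited = 60.3 / 54.94 = 1.098 mol.
Electrons per atom = n(e⁻)/n(Mn) = 2.196 / 1.098 = 2.00 ≈ 2, so the ion is Mn²⁺.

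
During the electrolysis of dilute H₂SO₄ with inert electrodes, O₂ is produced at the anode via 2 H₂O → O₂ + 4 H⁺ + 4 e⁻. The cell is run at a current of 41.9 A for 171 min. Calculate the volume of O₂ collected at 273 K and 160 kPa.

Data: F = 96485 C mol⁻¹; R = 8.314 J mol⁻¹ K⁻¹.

15.8 L

Q = I·t = 41.90 A × 10260 s = 429900 C.
n(e⁻) = Q/F = 429900 / 96485 = 4.456 mol.
4 electrons are transferred per O₂ molecule, so n(O₂) = 4.456 / 4 = 1.114 mol.
V = nRT/P = (1.114 × 8.314 × 273) / (160 × 10³ Pa) = 0.0158 m³ = 15.8 L.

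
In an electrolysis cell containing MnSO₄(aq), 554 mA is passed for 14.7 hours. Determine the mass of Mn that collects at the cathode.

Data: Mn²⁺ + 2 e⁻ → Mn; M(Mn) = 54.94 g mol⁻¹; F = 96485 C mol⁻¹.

8.35 g

Q = I·t = 0.5540 A × 52920 s = 29320 C.
n(e⁻) = Q/F = 29320 / 96485 = 0.3039 mol.
Mn²⁺ + 2 e⁻ → Mn, so n(Mn) = n(e⁻)/2 = 0.1519 mol.
m = n·M = 0.1519 × 54.94 = 8.35 g.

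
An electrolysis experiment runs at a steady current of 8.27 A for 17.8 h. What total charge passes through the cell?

Q = I·t = 8.270 A × 64080 s = 5.30 × 10⁵ C.

5.30 × 10⁵ C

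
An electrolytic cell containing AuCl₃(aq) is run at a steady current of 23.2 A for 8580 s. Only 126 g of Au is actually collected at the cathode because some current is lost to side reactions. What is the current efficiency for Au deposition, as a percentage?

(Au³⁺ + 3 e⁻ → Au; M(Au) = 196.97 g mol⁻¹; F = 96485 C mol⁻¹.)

93.0 %

Q = I·t = 23.20 × 8580.0 = 199100 C; n(e⁻) = 199100/96485 = 2.063 mol.
Theoretical n(Au) = n(e⁻)/3 = 0.6877 mol, i.e. m_theo = 0.6877 × 196.97 = 135.5 g.
Efficiency = m_actual / m_theo = 126 / 135.5 = 93.0 %.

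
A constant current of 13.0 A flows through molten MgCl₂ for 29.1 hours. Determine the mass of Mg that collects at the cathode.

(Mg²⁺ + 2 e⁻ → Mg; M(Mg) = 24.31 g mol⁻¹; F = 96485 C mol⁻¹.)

172 g

Q = I·t = 13.00 A × 104760 s = 1362000 C.
n(e⁻) = Q/F = 1362000 / 96485 = 14.11 mol.
Mg²⁺ + 2 e⁻ → Mg, so n(Mg) = n(e⁻)/2 = 7.057 mol.
m = n·M = 7.057 × 24.31 = 172 g.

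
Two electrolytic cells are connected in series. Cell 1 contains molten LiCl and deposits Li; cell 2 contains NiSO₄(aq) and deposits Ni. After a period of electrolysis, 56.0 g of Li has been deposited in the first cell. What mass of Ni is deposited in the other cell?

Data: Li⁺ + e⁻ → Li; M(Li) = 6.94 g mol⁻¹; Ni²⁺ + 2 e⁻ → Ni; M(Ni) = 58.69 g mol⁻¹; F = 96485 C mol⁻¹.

237 g

n(Li) = 56.0 / 6.94 = 8.069 mol.
Since Li⁺ + e⁻ → Li, n(e⁻) passed = 1 × 8.069 = 8.069 mol.
Cells in series carry the same charge, so the same 8.069 mol of electrons passes through cell 2.
Ni²⁺ + 2 e⁻ → Ni, so n(Ni) = 8.069 / 2 = 4.035 mol.
m(Ni) = 4.035 × 58.69 = 237 g.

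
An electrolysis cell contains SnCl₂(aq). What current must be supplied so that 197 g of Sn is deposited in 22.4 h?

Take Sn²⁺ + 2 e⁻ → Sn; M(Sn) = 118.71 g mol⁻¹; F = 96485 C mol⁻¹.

n(Sn) = 197 / 118.71 = 1.660 mol.
n(e⁻) = 2 × 1.660 = 3.319 mol.
Q = n(e⁻)·F = 3.319 × 96485 = 320200 C.
I = Q/t = 320200 / 80640 s = 3.97 A.

3.97 A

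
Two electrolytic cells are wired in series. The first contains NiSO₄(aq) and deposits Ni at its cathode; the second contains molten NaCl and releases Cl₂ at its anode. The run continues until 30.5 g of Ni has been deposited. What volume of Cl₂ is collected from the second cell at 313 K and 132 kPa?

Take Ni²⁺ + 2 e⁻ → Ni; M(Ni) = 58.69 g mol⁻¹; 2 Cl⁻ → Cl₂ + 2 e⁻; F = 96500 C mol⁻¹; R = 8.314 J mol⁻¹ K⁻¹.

10.2 L

n(Ni) = 30.5 / 58.69 = 0.5197 mol, so n(e⁻) = 2 × 0.5197 = 1.039 mol.
The cells are in series, so the same 1.039 mol of electrons passes through the second cell.
2 Cl⁻ → Cl₂ + 2 e⁻ — 2 mol e⁻ per mol Cl₂, so n(Cl₂) = 1.039/2 = 0.5197 mol.
V = nRT/P = (0.5197 × 8.314 × 313) / (132 × 10³) = 0.0102 m³ = 10.2 L.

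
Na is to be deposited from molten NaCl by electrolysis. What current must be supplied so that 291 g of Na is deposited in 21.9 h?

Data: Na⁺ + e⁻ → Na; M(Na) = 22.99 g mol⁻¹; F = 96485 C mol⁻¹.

15.5 A

n(Na) = 291 / 22.99 = 12.66 mol.
n(e⁻) = 1 × 12.66 = 12.66 mol.
Q = n(e⁻)·F = 12.66 × 96485 = 1221000 C.
I = Q/t = 1221000 / 78840 s = 15.5 A.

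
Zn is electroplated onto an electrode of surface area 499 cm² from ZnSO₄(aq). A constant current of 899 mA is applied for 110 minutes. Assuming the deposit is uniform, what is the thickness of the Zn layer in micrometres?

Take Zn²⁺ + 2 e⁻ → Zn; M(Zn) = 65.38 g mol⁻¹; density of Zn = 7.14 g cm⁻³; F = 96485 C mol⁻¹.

5.64 μm

Q = I·t = 0.8990 × 6600.0 = 5933 C; n(e⁻) = 0.06150 mol.
n(Zn) = n(e⁻)/2 = 0.03075 mol, so m = 0.03075 × 65.38 = 2.010 g.
Volume = m/ρ = 2.010 / 7.14 = 0.2816 cm³.
Thickness = V/A = 0.2816 / 499 = 5.64 × 10⁻⁴ cm = 5.64 μm.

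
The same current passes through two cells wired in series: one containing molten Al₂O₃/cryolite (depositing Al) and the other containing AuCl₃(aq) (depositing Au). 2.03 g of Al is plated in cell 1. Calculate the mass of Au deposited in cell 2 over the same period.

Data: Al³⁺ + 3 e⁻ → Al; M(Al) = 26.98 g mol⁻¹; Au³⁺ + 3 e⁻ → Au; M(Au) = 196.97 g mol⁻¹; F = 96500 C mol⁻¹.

14.8 g

n(Al) = 2.03 / 26.98 = 0.07524 mol.
Since Al³⁺ + 3 e⁻ → Al, n(e⁻) passed = 3 × 0.07524 = 0.2257 mol.
Cells in series carry the same charge, so the same 0.2257 mol of electrons passes through cell 2.
Au³⁺ + 3 e⁻ → Au, so n(Au) = 0.2257 / 3 = 0.07524 mol.
m(Au) = 0.07524 × 196.97 = 14.8 g.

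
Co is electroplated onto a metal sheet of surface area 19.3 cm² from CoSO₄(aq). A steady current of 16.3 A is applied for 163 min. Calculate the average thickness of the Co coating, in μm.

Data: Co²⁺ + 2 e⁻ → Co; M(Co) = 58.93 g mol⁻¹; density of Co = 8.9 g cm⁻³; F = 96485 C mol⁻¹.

Q = I·t = 16.30 × 9780.0 = 159400 C; n(e⁻) = 1.652 mol.
n(Co) = n(e⁻)/2 = 0.8261 mol, so m = 0.8261 × 58.93 = 48.68 g.
Volume = m/ρ = 48.68 / 8.9 = 5.470 cm³.
Thickness = V/A = 5.470 / 19.3 = 0.283 cm = 2830 μm.

2830 μm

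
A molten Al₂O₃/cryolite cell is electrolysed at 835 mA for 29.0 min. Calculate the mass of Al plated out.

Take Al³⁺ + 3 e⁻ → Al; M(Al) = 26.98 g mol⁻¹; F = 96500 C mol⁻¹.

Q = I·t = 0.8350 A × 1740.0 s = 1453 C.
n(e⁻) = Q/F = 1453 / 96500 = 0.01506 mol.
Al³⁺ + 3 e⁻ → Al, so n(Al) = n(e⁻)/3 = 0.005019 mol.
m = n·M = 0.005019 × 26.98 = 0.135 g.

0.135 g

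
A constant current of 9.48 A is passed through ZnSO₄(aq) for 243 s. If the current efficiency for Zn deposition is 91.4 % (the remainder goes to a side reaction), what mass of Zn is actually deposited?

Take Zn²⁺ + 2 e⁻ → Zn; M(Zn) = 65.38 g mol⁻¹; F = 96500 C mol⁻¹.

0.713 g

Q = I·t = 9.480 × 243.00 = 2304 C.
n(e⁻) = 2304/96500 = 0.02387 mol; theoretically n(Zn) = 0.02387/2 = 0.01194 mol, m_theo = 0.7804 g.
At 91.4 % efficiency, m_actual = 0.914 × 0.7804 = 0.713 g.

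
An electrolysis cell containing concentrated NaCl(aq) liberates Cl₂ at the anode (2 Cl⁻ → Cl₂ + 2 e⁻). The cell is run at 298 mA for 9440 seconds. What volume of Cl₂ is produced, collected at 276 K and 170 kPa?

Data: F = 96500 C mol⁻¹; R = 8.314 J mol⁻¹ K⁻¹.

Q = I·t = 0.2980 A × 9440.0 s = 2813 C.
n(e⁻) = Q/F = 2813 / 96500 = 0.02915 mol.
2 electrons are transferred per Cl₂ molecule, so n(Cl₂) = 0.02915 / 2 = 0.01458 mol.
V = nRT/P = (0.01458 × 8.314 × 276) / (170 × 10³ Pa) = 1.97 × 10⁻⁴ m³ = 0.197 L.

0.197 L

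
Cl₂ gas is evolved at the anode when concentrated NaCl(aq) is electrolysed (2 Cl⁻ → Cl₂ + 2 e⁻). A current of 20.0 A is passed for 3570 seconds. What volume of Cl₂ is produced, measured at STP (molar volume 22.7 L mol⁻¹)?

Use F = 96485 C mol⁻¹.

Q = I·t = 20.00 A × 3570.0 s = 71400 C.
n(e⁻) = Q/F = 71400 / 96485 = 0.7400 mol.
2 electrons are transferred per Cl₂ molecule, so n(Cl₂) = 0.7400 / 2 = 0.3700 mol.
V = n × V_m = 0.3700 × 22.7 = 8.40 L.

8.40 L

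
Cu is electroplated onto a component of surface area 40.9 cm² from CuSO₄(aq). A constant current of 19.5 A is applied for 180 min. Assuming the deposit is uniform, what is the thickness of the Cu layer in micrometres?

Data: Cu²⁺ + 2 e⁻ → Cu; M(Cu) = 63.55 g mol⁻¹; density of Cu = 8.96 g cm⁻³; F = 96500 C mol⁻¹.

Q = I·t = 19.50 × 10800 = 210600 C; n(e⁻) = 2.182 mol.
n(Cu) = n(e⁻)/2 = 1.091 mol, so m = 1.091 × 63.55 = 69.35 g.
Volume = m/ρ = 69.35 / 8.96 = 7.739 cm³.
Thickness = V/A = 7.739 / 40.9 = 0.189 cm = 1890 μm.

1890 μm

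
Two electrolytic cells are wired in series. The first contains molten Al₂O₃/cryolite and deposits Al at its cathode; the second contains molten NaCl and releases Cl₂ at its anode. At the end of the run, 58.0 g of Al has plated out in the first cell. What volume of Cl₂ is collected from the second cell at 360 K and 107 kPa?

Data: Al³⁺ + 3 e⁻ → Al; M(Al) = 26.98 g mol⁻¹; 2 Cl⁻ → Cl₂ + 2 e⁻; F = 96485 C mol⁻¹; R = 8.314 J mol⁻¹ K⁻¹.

n(Al) = 58.0 / 26.98 = 2.150 mol, so n(e⁻) = 3 × 2.150 = 6.449 mol.
The cells are in series, so the same 6.449 mol of electrons passes through the second cell.
2 Cl⁻ → Cl₂ + 2 e⁻ — 2 mol e⁻ per mol Cl₂, so n(Cl₂) = 6.449/2 = 3.225 mol.
V = nRT/P = (3.225 × 8.314 × 360) / (107 × 10³) = 0.0902 m³ = 90.2 L.

90.2 L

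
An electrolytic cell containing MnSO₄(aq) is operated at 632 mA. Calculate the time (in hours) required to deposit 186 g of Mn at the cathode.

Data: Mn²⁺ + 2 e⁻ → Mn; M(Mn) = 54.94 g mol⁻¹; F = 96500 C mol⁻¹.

n(Mn) = m/M = 186 / 54.94 = 3.386 mol.
Each Mn atom requires 2 electrons, so n(e⁻) = 2 × 3.386 = 6.771 mol.
Q = n(e⁻)·F = 6.771 × 96500 = 653400 C.
t = Q/I = 653400 / 0.6320 A = 1034000 s = 287 h.

287 h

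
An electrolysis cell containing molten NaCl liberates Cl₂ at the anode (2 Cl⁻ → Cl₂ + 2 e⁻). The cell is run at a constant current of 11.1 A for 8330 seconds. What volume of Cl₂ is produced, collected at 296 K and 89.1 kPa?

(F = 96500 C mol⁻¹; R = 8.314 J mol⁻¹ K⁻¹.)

Q = I·t = 11.10 A × 8330.0 s = 92460 C.
n(e⁻) = Q/F = 92460 / 96500 = 0.9582 mol.
2 electrons are transferred per Cl₂ molecule, so n(Cl₂) = 0.9582 / 2 = 0.4791 mol.
V = nRT/P = (0.4791 × 8.314 × 296) / (89.1 × 10³ Pa) = 0.0132 m³ = 13.2 L.

13.2 L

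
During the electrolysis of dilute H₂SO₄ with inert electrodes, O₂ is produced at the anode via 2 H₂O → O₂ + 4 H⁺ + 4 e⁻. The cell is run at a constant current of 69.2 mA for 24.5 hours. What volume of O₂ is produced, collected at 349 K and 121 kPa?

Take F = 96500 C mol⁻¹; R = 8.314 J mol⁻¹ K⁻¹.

0.379 L

Q = I·t = 0.06920 A × 88200 s = 6103 C.
n(e⁻) = Q/F = 6103 / 96500 = 0.06325 mol.
4 electrons are transferred per O₂ molecule, so n(O₂) = 0.06325 / 4 = 0.01581 mol.
V = nRT/P = (0.01581 × 8.314 × 349) / (121 × 10³ Pa) = 3.79 × 10⁻⁴ m³ = 0.379 L.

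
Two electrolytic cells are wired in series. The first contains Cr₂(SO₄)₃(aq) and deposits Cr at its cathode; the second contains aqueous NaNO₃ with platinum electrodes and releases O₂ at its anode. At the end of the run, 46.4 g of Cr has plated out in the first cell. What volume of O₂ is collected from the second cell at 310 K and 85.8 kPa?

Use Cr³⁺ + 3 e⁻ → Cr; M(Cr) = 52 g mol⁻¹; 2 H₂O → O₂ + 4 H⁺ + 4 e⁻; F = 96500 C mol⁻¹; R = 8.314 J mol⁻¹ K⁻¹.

20.1 L

n(Cr) = 46.4 / 52 = 0.8923 mol, so n(e⁻) = 3 × 0.8923 = 2.677 mol.
The cells are in series, so the same 2.677 mol of electrons passes through the second cell.
2 H₂O → O₂ + 4 H⁺ + 4 e⁻ — 4 mol e⁻ per mol O₂, so n(O₂) = 2.677/4 = 0.6692 mol.
V = nRT/P = (0.6692 × 8.314 × 310) / (85.8 × 10³) = 0.0201 m³ = 20.1 L.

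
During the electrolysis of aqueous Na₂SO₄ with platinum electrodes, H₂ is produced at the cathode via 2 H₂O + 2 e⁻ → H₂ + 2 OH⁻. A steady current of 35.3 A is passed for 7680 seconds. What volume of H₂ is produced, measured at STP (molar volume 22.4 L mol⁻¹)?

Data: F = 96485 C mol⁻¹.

31.5 L

Q = I·t = 35.30 A × 7680.0 s = 271100 C.
n(e⁻) = Q/F = 271100 / 96485 = 2.810 mol.
2 electrons are transferred per H₂ molecule, so n(H₂) = 2.810 / 2 = 1.405 mol.
V = n × V_m = 1.405 × 22.4 = 31.5 L.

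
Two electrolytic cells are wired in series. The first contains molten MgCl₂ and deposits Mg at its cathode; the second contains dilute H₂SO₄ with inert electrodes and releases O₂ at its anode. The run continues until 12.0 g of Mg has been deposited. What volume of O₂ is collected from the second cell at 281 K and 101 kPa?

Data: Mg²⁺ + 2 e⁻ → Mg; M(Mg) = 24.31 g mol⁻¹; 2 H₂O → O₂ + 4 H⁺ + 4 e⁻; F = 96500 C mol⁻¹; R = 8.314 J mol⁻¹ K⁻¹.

5.71 L

n(Mg) = 12.0 / 24.31 = 0.4936 mol, so n(e⁻) = 2 × 0.4936 = 0.9872 mol.
The cells are in series, so the same 0.9872 mol of electrons passes through the second cell.
2 H₂O → O₂ + 4 H⁺ + 4 e⁻ — 4 mol e⁻ per mol O₂, so n(O₂) = 0.9872/4 = 0.2468 mol.
V = nRT/P = (0.2468 × 8.314 × 281) / (101 × 10³) = 0.00571 m³ = 5.71 L.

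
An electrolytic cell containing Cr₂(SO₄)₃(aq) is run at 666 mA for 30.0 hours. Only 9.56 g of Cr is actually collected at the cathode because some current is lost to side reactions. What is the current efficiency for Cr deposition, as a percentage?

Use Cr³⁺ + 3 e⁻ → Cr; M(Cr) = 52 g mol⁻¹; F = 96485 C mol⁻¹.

74.0 %

Q = I·t = 0.6660 × 108000 = 71930 C; n(e⁻) = 71930/96485 = 0.7455 mol.
Theoretical n(Cr) = n(e⁻)/3 = 0.2485 mol, i.e. m_theo = 0.2485 × 52 = 12.92 g.
Efficiency = m_actual / m_theo = 9.56 / 12.92 = 74.0 %.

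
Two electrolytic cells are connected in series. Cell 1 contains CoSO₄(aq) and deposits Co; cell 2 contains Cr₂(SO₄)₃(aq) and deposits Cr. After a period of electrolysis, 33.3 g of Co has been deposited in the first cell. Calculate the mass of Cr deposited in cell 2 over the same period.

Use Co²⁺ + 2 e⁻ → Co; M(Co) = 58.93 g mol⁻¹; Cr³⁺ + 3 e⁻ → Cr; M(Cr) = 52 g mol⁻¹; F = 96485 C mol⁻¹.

n(Co) = 33.3 / 58.93 = 0.5651 mol.
Since Co²⁺ + 2 e⁻ → Co, n(e⁻) passed = 2 × 0.5651 = 1.130 mol.
Cells in series carry the same charge, so the same 1.130 mol of electrons passes through cell 2.
Cr³⁺ + 3 e⁻ → Cr, so n(Cr) = 1.130 / 3 = 0.3767 mol.
m(Cr) = 0.3767 × 52 = 19.6 g.

19.6 g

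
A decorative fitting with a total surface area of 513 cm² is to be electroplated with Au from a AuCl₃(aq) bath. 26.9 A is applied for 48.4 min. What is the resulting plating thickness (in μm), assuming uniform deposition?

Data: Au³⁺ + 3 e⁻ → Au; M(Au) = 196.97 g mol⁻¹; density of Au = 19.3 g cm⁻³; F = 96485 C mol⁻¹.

53.7 μm

Q = I·t = 26.90 × 2904.0 = 78120 C; n(e⁻) = 0.8096 mol.
n(Au) = n(e⁻)/3 = 0.2699 mol, so m = 0.2699 × 196.97 = 53.16 g.
Volume = m/ρ = 53.16 / 19.3 = 2.754 cm³.
Thickness = V/A = 2.754 / 513 = 0.00537 cm = 53.7 μm.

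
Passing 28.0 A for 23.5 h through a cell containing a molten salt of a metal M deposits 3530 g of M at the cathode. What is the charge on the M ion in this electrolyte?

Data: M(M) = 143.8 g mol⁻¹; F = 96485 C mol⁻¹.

Q = I·t = 28.00 A × 84600 s = 2369000 C, so n(e⁻) = 2369000/96485 = 24.55 mol.
n(M) deposited = 3530 / 143.8 = 24.55 mol.
Electrons per atom = n(e⁻)/n(M) = 24.55 / 24.55 = 1.00 ≈ 1, so the ion is M⁺.

+1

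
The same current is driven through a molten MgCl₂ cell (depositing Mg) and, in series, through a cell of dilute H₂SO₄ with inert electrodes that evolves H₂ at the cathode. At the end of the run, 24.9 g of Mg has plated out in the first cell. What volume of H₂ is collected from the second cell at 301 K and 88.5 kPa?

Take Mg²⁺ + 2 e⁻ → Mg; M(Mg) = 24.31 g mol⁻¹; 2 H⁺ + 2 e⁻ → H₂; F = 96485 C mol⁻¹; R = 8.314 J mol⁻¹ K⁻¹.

n(Mg) = 24.9 / 24.31 = 1.024 mol, so n(e⁻) = 2 × 1.024 = 2.049 mol.
The cells are in series, so the same 2.049 mol of electrons passes through the second cell.
2 H⁺ + 2 e⁻ → H₂ — 2 mol e⁻ per mol H₂, so n(H₂) = 2.049/2 = 1.024 mol.
V = nRT/P = (1.024 × 8.314 × 301) / (88.5 × 10³) = 0.0290 m³ = 29.0 L.

29.0 L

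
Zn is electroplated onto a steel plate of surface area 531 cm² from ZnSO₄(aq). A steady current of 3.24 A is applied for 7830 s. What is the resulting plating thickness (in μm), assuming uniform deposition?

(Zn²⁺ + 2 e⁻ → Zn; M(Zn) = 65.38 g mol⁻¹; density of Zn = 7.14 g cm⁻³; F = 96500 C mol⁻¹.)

Q = I·t = 3.240 × 7830.0 = 25370 C; n(e⁻) = 0.2629 mol.
n(Zn) = n(e⁻)/2 = 0.1314 mol, so m = 0.1314 × 65.38 = 8.594 g.
Volume = m/ρ = 8.594 / 7.14 = 1.204 cm³.
Thickness = V/A = 1.204 / 531 = 0.00227 cm = 22.7 μm.

22.7 μm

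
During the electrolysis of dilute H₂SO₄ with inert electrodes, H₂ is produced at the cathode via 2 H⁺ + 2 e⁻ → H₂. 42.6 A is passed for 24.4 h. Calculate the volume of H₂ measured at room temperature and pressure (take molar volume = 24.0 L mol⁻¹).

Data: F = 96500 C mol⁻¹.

Q = I·t = 42.60 A × 87840 s = 3742000 C.
n(e⁻) = Q/F = 3742000 / 96500 = 38.78 mol.
2 electrons are transferred per H₂ molecule, so n(H₂) = 38.78 / 2 = 19.39 mol.
V = n × V_m = 19.39 × 24.0 = 465 L.

465 L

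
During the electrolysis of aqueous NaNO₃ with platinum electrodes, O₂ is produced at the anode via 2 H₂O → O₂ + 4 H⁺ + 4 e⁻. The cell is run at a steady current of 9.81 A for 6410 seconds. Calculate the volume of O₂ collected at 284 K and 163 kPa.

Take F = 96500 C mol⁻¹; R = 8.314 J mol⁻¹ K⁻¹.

Q = I·t = 9.810 A × 6410.0 s = 62880 C.
n(e⁻) = Q/F = 62880 / 96500 = 0.6516 mol.
4 electrons are transferred per O₂ molecule, so n(O₂) = 0.6516 / 4 = 0.1629 mol.
V = nRT/P = (0.1629 × 8.314 × 284) / (163 × 10³ Pa) = 0.00236 m³ = 2.36 L.

2.36 L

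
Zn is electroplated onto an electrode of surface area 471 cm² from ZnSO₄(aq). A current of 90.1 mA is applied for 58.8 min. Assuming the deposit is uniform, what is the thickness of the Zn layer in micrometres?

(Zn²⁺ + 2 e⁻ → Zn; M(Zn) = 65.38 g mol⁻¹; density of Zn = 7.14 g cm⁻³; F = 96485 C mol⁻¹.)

0.320 μm

Q = I·t = 0.09010 × 3528.0 = 317.9 C; n(e⁻) = 0.003295 mol.
n(Zn) = n(e⁻)/2 = 0.001647 mol, so m = 0.001647 × 65.38 = 0.1077 g.
Volume = m/ρ = 0.1077 / 7.14 = 0.01508 cm³.
Thickness = V/A = 0.01508 / 471 = 3.20 × 10⁻⁵ cm = 0.320 μm.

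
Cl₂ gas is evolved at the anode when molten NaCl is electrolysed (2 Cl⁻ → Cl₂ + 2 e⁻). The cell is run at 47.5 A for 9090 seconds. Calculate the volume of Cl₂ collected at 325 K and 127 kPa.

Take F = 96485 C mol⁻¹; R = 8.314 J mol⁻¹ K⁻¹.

47.6 L

Q = I·t = 47.50 A × 9090.0 s = 431800 C.
n(e⁻) = Q/F = 431800 / 96485 = 4.475 mol.
2 electrons are transferred per Cl₂ molecule, so n(Cl₂) = 4.475 / 2 = 2.238 mol.
V = nRT/P = (2.238 × 8.314 × 325) / (127 × 10³ Pa) = 0.0476 m³ = 47.6 L.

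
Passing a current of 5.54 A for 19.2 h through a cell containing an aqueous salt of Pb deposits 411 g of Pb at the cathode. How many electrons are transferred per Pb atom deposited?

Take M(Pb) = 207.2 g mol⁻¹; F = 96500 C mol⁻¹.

2

Q = I·t = 5.540 A × 69120 s = 382900 C, so n(e⁻) = 382900/96500 = 3.968 mol.
n(Pb) deposited = 411 / 207.2 = 1.984 mol.
Electrons per atom = n(e⁻)/n(Pb) = 3.968 / 1.984 = 2.00 ≈ 2, so the ion is Pb²⁺.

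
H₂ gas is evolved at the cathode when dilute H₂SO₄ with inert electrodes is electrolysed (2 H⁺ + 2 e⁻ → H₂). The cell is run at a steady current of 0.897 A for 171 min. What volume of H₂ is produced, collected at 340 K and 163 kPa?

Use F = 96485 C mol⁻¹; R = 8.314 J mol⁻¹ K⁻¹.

Q = I·t = 0.8970 A × 10260 s = 9203 C.
n(e⁻) = Q/F = 9203 / 96485 = 0.09538 mol.
2 electrons are transferred per H₂ molecule, so n(H₂) = 0.09538 / 2 = 0.04769 mol.
V = nRT/P = (0.04769 × 8.314 × 340) / (163 × 10³ Pa) = 8.27 × 10⁻⁴ m³ = 0.827 L.

0.827 L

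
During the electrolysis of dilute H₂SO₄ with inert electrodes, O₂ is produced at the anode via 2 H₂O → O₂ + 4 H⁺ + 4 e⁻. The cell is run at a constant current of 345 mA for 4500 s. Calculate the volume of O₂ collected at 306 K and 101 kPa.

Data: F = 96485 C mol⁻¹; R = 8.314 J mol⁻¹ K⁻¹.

0.101 L

Q = I·t = 0.3450 A × 4500.0 s = 1552 C.
n(e⁻) = Q/F = 1552 / 96485 = 0.01609 mol.
4 electrons are transferred per O₂ molecule, so n(O₂) = 0.01609 / 4 = 0.004023 mol.
V = nRT/P = (0.004023 × 8.314 × 306) / (101 × 10³ Pa) = 1.01 × 10⁻⁴ m³ = 0.101 L.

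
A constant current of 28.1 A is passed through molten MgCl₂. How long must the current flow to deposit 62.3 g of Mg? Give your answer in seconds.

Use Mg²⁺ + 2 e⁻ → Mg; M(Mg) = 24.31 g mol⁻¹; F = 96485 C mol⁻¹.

17600 s

n(Mg) = m/M = 62.3 / 24.31 = 2.563 mol.
Each Mg atom requires 2 electrons, so n(e⁻) = 2 × 2.563 = 5.125 mol.
Q = n(e⁻)·F = 5.125 × 96485 = 494500 C.
t = Q/I = 494500 / 28.10 A = 17600 s.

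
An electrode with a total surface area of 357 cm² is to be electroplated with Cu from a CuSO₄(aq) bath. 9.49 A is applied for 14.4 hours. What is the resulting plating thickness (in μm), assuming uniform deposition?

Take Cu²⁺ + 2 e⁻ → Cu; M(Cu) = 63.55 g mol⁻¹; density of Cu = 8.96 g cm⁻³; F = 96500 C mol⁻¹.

Q = I·t = 9.490 × 51840 = 492000 C; n(e⁻) = 5.098 mol.
n(Cu) = n(e⁻)/2 = 2.549 mol, so m = 2.549 × 63.55 = 162.0 g.
Volume = m/ρ = 162.0 / 8.96 = 18.08 cm³.
Thickness = V/A = 18.08 / 357 = 0.0506 cm = 506 μm.

506 μm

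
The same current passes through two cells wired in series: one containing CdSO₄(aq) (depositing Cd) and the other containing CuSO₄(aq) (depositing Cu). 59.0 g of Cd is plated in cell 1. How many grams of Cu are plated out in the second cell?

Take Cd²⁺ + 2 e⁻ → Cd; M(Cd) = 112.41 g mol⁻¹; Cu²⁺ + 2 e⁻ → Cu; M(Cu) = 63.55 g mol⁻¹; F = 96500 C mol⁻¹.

n(Cd) = 59.0 / 112.41 = 0.5249 mol.
Since Cd²⁺ + 2 e⁻ → Cd, n(e⁻) passed = 2 × 0.5249 = 1.050 mol.
Cells in series carry the same charge, so the same 1.050 mol of electrons passes through cell 2.
Cu²⁺ + 2 e⁻ → Cu, so n(Cu) = 1.050 / 2 = 0.5249 mol.
m(Cu) = 0.5249 × 63.55 = 33.4 g.

33.4 g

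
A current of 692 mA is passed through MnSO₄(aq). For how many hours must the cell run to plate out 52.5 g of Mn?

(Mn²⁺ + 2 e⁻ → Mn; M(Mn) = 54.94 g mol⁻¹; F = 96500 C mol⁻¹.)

n(Mn) = m/M = 52.5 / 54.94 = 0.9556 mol.
Each Mn atom requires 2 electrons, so n(e⁻) = 2 × 0.9556 = 1.911 mol.
Q = n(e⁻)·F = 1.911 × 96500 = 184400 C.
t = Q/I = 184400 / 0.6920 A = 266500 s = 74.0 h.

74.0 h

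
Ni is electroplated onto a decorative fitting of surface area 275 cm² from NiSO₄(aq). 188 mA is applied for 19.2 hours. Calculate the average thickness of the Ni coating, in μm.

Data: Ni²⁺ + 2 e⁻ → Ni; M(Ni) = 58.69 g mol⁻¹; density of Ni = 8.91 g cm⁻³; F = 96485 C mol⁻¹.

Q = I·t = 0.1880 × 69120 = 12990 C; n(e⁻) = 0.1347 mol.
n(Ni) = n(e⁻)/2 = 0.06734 mol, so m = 0.06734 × 58.69 = 3.952 g.
Volume = m/ρ = 3.952 / 8.91 = 0.4436 cm³.
Thickness = V/A = 0.4436 / 275 = 0.00161 cm = 16.1 μm.

16.1 μm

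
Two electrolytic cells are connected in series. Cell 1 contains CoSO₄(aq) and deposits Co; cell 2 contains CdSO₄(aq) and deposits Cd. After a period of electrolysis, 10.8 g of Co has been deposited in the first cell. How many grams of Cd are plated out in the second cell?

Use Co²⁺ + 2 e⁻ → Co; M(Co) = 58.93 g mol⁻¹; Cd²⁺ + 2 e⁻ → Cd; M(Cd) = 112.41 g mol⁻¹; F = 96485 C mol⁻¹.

n(Co) = 10.8 / 58.93 = 0.1833 mol.
Since Co²⁺ + 2 e⁻ → Co, n(e⁻) passed = 2 × 0.1833 = 0.3665 mol.
Cells in series carry the same charge, so the same 0.3665 mol of electrons passes through cell 2.
Cd²⁺ + 2 e⁻ → Cd, so n(Cd) = 0.3665 / 2 = 0.1833 mol.
m(Cd) = 0.1833 × 112.41 = 20.6 g.

20.6 g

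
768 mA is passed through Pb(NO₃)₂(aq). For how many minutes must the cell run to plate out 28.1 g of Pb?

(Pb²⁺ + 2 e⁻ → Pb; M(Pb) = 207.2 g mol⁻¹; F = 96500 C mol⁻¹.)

n(Pb) = m/M = 28.1 / 207.2 = 0.1356 mol.
Each Pb atom requires 2 electrons, so n(e⁻) = 2 × 0.1356 = 0.2712 mol.
Q = n(e⁻)·F = 0.2712 × 96500 = 26170 C.
t = Q/I = 26170 / 0.7680 A = 34080 s = 568 min.

568 min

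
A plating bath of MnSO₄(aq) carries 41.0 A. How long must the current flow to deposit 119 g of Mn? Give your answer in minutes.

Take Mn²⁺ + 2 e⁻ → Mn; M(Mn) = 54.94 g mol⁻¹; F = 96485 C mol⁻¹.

170 min

n(Mn) = m/M = 119 / 54.94 = 2.166 mol.
Each Mn atom requires 2 electrons, so n(e⁻) = 2 × 2.166 = 4.332 mol.
Q = n(e⁻)·F = 4.332 × 96485 = 418000 C.
t = Q/I = 418000 / 41.00 A = 10190 s = 170 min.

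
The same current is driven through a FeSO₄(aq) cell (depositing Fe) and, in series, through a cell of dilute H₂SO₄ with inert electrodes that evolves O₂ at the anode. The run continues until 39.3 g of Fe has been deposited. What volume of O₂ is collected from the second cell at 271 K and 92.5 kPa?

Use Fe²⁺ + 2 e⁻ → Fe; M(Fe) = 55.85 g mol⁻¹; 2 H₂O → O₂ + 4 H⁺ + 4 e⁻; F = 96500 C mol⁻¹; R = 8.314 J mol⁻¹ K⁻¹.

n(Fe) = 39.3 / 55.85 = 0.7037 mol, so n(e⁻) = 2 × 0.7037 = 1.407 mol.
The cells are in series, so the same 1.407 mol of electrons passes through the second cell.
2 H₂O → O₂ + 4 H⁺ + 4 e⁻ — 4 mol e⁻ per mol O₂, so n(O₂) = 1.407/4 = 0.3518 mol.
V = nRT/P = (0.3518 × 8.314 × 271) / (92.5 × 10³) = 0.00857 m³ = 8.57 L.

8.57 L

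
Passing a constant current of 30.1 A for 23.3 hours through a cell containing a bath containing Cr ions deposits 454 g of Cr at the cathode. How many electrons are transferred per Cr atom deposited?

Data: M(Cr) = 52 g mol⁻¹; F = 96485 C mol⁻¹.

Q = I·t = 30.10 A × 83880 s = 2525000 C, so n(e⁻) = 2525000/96485 = 26.17 mol.
n(Cr) deposited = 454 / 52 = 8.731 mol.
Electrons per atom = n(e⁻)/n(Cr) = 26.17 / 8.731 = 3.00 ≈ 3, so the ion is Cr³⁺.

3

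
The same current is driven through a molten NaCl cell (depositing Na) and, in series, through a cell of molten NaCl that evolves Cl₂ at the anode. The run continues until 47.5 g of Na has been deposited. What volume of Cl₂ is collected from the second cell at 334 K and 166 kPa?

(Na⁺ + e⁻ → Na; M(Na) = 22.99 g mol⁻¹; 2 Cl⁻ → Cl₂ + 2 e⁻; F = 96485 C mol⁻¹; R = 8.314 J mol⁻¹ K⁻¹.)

n(Na) = 47.5 / 22.99 = 2.066 mol, so n(e⁻) = 1 × 2.066 = 2.066 mol.
The cells are in series, so the same 2.066 mol of electrons passes through the second cell.
2 Cl⁻ → Cl₂ + 2 e⁻ — 2 mol e⁻ per mol Cl₂, so n(Cl₂) = 2.066/2 = 1.033 mol.
V = nRT/P = (1.033 × 8.314 × 334) / (166 × 10³) = 0.0173 m³ = 17.3 L.

17.3 L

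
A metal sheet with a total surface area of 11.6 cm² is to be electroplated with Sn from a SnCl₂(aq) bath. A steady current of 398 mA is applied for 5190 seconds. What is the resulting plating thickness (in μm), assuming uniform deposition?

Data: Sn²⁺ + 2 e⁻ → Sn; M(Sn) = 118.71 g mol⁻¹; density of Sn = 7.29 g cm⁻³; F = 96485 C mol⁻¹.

150 μm

Q = I·t = 0.3980 × 5190.0 = 2066 C; n(e⁻) = 0.02141 mol.
n(Sn) = n(e⁻)/2 = 0.01070 mol, so m = 0.01070 × 118.71 = 1.271 g.
Volume = m/ρ = 1.271 / 7.29 = 0.1743 cm³.
Thickness = V/A = 0.1743 / 11.6 = 0.0150 cm = 150 μm.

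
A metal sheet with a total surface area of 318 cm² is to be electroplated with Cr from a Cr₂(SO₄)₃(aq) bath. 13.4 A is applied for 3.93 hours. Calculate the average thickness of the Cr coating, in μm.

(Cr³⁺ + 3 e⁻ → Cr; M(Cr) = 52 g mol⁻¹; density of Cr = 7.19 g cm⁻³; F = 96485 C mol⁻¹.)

Q = I·t = 13.40 × 14148 = 189600 C; n(e⁻) = 1.965 mol.
n(Cr) = n(e⁻)/3 = 0.6550 mol, so m = 0.6550 × 52 = 34.06 g.
Volume = m/ρ = 34.06 / 7.19 = 4.737 cm³.
Thickness = V/A = 4.737 / 318 = 0.0149 cm = 149 μm.

149 μm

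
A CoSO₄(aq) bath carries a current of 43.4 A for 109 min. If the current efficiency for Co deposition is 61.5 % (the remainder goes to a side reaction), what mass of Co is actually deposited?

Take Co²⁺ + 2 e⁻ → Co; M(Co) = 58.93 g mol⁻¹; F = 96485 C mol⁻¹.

Q = I·t = 43.40 × 6540.0 = 283800 C.
n(e⁻) = 283800/96485 = 2.942 mol; theoretically n(Co) = 2.942/2 = 1.471 mol, m_theo = 86.68 g.
At 61.5 % efficiency, m_actual = 0.615 × 86.68 = 53.3 g.

53.3 g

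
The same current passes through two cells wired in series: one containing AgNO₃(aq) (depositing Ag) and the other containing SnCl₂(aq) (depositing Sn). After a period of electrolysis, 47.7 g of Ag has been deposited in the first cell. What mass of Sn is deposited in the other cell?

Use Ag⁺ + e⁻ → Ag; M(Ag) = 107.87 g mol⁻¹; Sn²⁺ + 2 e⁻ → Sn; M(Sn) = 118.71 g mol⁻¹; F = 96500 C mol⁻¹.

n(Ag) = 47.7 / 107.87 = 0.4422 mol.
Since Ag⁺ + e⁻ → Ag, n(e⁻) passed = 1 × 0.4422 = 0.4422 mol.
Cells in series carry the same charge, so the same 0.4422 mol of electrons passes through cell 2.
Sn²⁺ + 2 e⁻ → Sn, so n(Sn) = 0.4422 / 2 = 0.2211 mol.
m(Sn) = 0.2211 × 118.71 = 26.2 g.

26.2 g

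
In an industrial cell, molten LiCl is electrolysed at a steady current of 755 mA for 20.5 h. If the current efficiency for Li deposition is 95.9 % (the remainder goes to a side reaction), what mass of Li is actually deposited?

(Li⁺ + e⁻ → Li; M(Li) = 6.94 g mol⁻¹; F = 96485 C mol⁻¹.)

3.84 g

Q = I·t = 0.7550 × 73800 = 55720 C.
n(e⁻) = 55720/96485 = 0.5775 mol; theoretically n(Li) = 0.5775/1 = 0.5775 mol, m_theo = 4.008 g.
At 95.9 % efficiency, m_actual = 0.959 × 4.008 = 3.84 g.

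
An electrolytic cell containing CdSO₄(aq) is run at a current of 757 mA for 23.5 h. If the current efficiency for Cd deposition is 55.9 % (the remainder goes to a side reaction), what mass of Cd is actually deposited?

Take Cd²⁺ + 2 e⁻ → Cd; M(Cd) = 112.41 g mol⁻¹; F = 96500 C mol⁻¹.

Q = I·t = 0.7570 × 84600 = 64040 C.
n(e⁻) = 64040/96500 = 0.6636 mol; theoretically n(Cd) = 0.6636/2 = 0.3318 mol, m_theo = 37.30 g.
At 55.9 % efficiency, m_actual = 0.559 × 37.30 = 20.9 g.

20.9 g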